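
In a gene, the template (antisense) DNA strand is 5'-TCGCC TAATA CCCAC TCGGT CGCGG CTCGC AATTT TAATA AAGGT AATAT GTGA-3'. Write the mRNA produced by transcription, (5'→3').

5'-UCACAUAUUACCUUUAUUAAAAUUGCGAGCCGCGACCGAGUGGGUAUUAGGCGA-3'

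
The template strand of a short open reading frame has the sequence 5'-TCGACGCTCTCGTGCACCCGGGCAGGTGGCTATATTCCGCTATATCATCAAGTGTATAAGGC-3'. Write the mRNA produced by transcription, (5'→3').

5′-GCCUUAUACACUUGAUGAUAUAGCGGAAUAUAGCCACCUGCCCGGGUGCACGAGAGCGUCGA-3′

The mRNA has the sequence of the coding strand (reverse complement of the template) with T→U. Reverse complement of TCGACGCTCTCGTGCACCCGGGCAGGTGGCTATATTCCGCTATATCATCAAGTGTATAAGGC is GCCTTATACACTTGATGATATAGCGGAATATAGCCACCTGCCCGGGTGCACGAGAGCGTCGA; then T→U.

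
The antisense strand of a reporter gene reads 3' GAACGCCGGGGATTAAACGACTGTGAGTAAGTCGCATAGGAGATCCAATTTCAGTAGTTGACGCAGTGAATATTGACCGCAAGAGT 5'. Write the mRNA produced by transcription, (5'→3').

Reading the template 3'→5' as shown, RNA polymerase pairs each base (A→U, T→A, G↔C) to build mRNA 5'→3' directly.

5'-CUUGCGGCCCCUAAUUUGCUGACACUCAUUCAGCGUAUCCUCUAGGUUAAAGUCAUCAACUGCGUCACUUAUAACUGGCGUUCUCA-3'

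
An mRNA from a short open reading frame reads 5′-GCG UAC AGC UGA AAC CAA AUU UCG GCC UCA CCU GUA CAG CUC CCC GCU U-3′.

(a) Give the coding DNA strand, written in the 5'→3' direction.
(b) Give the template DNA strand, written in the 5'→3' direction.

(a) 5'-GCGTACAGCTGAAACCAAATTTCGGCCTCACCTGTACAGCTCCCCGCTT-3'
(b) 5'-AAGCGGGGAGCTGTACAGGTGAGGCCGAAATTTGGTTTCAGCTGTACGC-3'

(a) The coding strand matches the mRNA with U→T.
(b) The template strand is the reverse complement of the coding strand.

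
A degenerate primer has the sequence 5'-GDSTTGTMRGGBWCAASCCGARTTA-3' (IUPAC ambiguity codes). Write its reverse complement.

Standard pairs A↔T, G↔C; ambiguity codes pair R↔Y, M↔K, W↔W, S↔S, B↔V, D↔H. Complement (CHSAACAKYCCVWGTTSGGCTYAAT), then reverse for 5'→3'.

5′-TAAYTCGGSTTGWVCCYKACAASHC-3′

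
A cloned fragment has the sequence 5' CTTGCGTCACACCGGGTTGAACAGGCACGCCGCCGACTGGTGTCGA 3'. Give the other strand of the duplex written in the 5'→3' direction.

5'-TCGACACCAGTCGGCGGCGTGCCTGTTCAACCCGGTGTGACGCAAG-3'

Pairing A↔T and G↔C gives GAACGCAGTGTGGCCCAACTTGTCCGTGCGGCGGCTGACCACAGCT, running 3'→5'. Reverse for the 5'→3' convention.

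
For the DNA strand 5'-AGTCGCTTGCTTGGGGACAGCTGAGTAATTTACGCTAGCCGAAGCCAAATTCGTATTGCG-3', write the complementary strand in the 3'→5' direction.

3'-TCAGCGAACGAACCCCTGTCGACTCATTAAATGCGATCGGCTTCGGTTTAAGCATAACGC-5'

Base-pairing A↔T, G↔C gives the complement. The complementary strand is antiparallel, so paired with a 5'→3' strand it runs 3'→5'.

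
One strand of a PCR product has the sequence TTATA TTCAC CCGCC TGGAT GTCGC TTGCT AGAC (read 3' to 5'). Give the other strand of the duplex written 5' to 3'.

The strand is given 3'→5', so its complement runs 5'→3' in the same left-to-right order: pair each base A↔T, G↔C.

5′-AATATAAGTGGGCGGACCTACAGCGAACGATCTG-3′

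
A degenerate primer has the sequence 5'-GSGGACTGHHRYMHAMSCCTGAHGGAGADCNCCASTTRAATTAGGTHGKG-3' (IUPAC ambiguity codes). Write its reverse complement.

5'-CMCDACCTAATTYAASTGGNGHTCTCCDTCAGGSKTDKRYDDCAGTCCSC-3'

Standard pairs A↔T, G↔C; ambiguity codes pair R↔Y, M↔K, S↔S, D↔H, N↔N. Complement (CSCCTGACDDYRKDTKSGGACTDCCTCTHGNGGTSAAYTTAATCCADCMC), then reverse for 5'→3'.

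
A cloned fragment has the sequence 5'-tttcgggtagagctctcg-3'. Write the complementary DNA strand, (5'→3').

5'-CGAGAGCTCTACCCGAAA-3'

The complement of TTTCGGGTAGAGCTCTCG is AAAGCCCATCTCGAGAGC (A↔T, G↔C). DNA strands are antiparallel, so the complementary strand runs 3'→5'; reversing gives the 5'→3' form.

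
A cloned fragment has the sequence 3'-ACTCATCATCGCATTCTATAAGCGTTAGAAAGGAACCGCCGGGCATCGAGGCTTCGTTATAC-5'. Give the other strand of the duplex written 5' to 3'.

5′-TGAGTAGTAGCGTAAGATATTCGCAATCTTTCCTTGGCGGCCCGTAGCTCCGAAGCAATATG-3′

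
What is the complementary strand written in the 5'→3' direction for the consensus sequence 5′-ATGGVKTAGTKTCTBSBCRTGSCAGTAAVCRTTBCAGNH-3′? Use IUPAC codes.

5′-DNCTGVAAYGBTTACTGSCAYGVSVAGAMACTAMBCCAT-3′

Standard pairs A↔T, G↔C; ambiguity codes pair R↔Y, K↔M, S↔S, B↔V, H↔D, N↔N. Complement (TACCBMATCAMAGAVSVGYACSGTCATTBGYAAVGTCND), then reverse for 5'→3'.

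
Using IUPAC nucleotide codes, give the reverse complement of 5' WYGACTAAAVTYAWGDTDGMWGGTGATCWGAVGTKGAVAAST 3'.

5'-ASTTBTCMACBTCWGATCACCWKCHAHCWTRABTTTAGTCRW-3'

Standard pairs A↔T, G↔C; ambiguity codes pair Y↔R, M↔K, W↔W, S↔S, D↔H, V↔B. Complement (WRCTGATTTBARTWCHAHCKWCCACTAGWCTBCAMCTBTTSA), then reverse for 5'→3'.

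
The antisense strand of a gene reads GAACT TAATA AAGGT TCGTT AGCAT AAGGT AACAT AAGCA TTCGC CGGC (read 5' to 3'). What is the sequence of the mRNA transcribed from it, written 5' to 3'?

The mRNA has the sequence of the coding strand (reverse complement of the template) with T→U. Reverse complement of GAACTTAATAAAGGTTCGTTAGCATAAGGTAACATAAGCATTCGCCGGC is GCCGGCGAATGCTTATGTTACCTTATGCTAACGAACCTTTATTAAGTTC; then T→U.

5'-GCCGGCGAAUGCUUAUGUUACCUUAUGCUAACGAACCUUUAUUAAGUUC-3'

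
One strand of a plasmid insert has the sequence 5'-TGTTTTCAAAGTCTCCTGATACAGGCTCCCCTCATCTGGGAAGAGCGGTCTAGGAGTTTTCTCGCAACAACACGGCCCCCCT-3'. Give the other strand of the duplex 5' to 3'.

5′-AGGGGGGCCGTGTTGTTGCGAGAAAACTCCTAGACCGCTCTTCCCAGATGAGGGGAGCCTGTATCAGGAGACTTTGAAAACA-3′

Pairing A↔T and G↔C gives ACAAAAGTTTCAGAGGACTATGTCCGAGGGGAGTAGACCCTTCTCGCCAGATCCTCAAAAGAGCGTTGTTGTGCCGGGGGGA, running 3'→5'. Reverse for the 5'→3' convention.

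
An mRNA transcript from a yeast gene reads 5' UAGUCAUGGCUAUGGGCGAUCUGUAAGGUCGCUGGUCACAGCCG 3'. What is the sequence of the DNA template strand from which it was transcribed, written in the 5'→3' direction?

Replace U with T to get the coding DNA strand: TAGTCATGGCTATGGGCGATCTGTAAGGTCGCTGGTCACAGCCG. The template strand is its reverse complement (complement ATCAGTACCGATACCCGCTAGACATTCCAGCGACCAGTGTCGGC, then reverse).

5'-CGGCTGTGACCAGCGACCTTACAGATCGCCCATAGCCATGACTA-3'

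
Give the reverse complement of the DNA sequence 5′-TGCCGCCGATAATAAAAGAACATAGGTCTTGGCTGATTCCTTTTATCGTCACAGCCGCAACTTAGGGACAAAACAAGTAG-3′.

Reading the sequence 3'→5' and pairing each base (A↔T, G↔C) gives the reverse complement directly.

5′-CTACTTGTTTTGTCCCTAAGTTGCGGCTGTGACGATAAAAGGAATCAGCCAAGACCTATGTTCTTTTATTATCGGCGGCA-3′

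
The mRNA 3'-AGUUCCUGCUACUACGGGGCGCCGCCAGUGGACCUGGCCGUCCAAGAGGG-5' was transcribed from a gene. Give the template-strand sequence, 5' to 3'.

5'-TCAAGGACGATGATGCCCCGCGGCGGTCACCTGGACCGGCAGGTTCTCCC-3'

Written 5'→3' the mRNA is GGGAGAACCUGCCGGUCCAGGUGACCGCCGCGGGGCAUCAUCGUCCUUGA, so the coding DNA strand is GGGAGAACCTGCCGGTCCAGGTGACCGCCGCGGGGCATCATCGTCCTTGA. The template is its reverse complement.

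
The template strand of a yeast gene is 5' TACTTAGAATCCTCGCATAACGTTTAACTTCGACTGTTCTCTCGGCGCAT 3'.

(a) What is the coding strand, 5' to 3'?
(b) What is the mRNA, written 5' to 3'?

(a) 5′-ATGCGCCGAGAGAACAGTCGAAGTTAAACGTTATGCGAGGATTCTAAGTA-3′
(b) 5'-AUGCGCCGAGAGAACAGUCGAAGUUAAACGUUAUGCGAGGAUUCUAAGUA-3'

(a) The coding strand is the reverse complement of the template: complement ATGAATCTTAGGAGCGTATTGCAAATTGAAGCTGACAAGAGAGCCGCGTA, then reverse.
(b) mRNA has the coding-strand sequence with T→U.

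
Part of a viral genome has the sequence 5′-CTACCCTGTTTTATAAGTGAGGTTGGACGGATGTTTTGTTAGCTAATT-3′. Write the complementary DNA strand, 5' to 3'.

5'-AATTAGCTAACAAAACATCCGTCCAACCTCACTTATAAAACAGGGTAG-3'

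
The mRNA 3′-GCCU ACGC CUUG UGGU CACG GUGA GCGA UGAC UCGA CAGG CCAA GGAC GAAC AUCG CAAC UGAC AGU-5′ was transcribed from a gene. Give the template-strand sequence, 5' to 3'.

Written 5'→3' the mRNA is UGACAGUCAACGCUACAAGCAGGAACCGGACAGCUCAGUAGCGAGUGGCACUGGUGUUCCGCAUCCG, so the coding DNA strand is TGACAGTCAACGCTACAAGCAGGAACCGGACAGCTCAGTAGCGAGTGGCACTGGTGTTCCGCATCCG. The template is its reverse complement.

5'-CGGATGCGGAACACCAGTGCCACTCGCTACTGAGCTGTCCGGTTCCTGCTTGTAGCGTTGACTGTCA-3'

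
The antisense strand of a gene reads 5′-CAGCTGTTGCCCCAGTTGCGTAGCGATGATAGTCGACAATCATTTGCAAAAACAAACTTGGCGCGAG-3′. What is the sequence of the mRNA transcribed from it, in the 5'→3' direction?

RNA polymerase reads the template 3'→5' and synthesizes mRNA 5'→3' by base-pairing (A→U, T→A, G↔C). The complement of the template is GTCGACAACGGGGTCAACGCATCGCTACTATCAGCTGTTAGTAAACGTTTTTGTTTGAACCGCGCTC; antiparallel, so 5'→3' the coding strand is CTCGCGCCAAGTTTGTTTTTGCAAATGATTGTCGACTATCATCGCTACGCAACTGGGGCAACAGCTG. Replace T with U for the mRNA.

5'-CUCGCGCCAAGUUUGUUUUUGCAAAUGAUUGUCGACUAUCAUCGCUACGCAACUGGGGCAACAGCUG-3'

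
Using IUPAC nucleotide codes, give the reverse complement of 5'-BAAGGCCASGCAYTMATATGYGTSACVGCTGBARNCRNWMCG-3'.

Standard pairs A↔T, G↔C; ambiguity codes pair R↔Y, M↔K, W↔W, S↔S, B↔V, N↔N. Complement (VTTCCGGTSCGTRAKTATACRCASTGBCGACVTYNGYNWKGC), then reverse for 5'→3'.

5'-CGKWNYGNYTVCAGCBGTSACRCATATKARTGCSTGGCCTTV-3'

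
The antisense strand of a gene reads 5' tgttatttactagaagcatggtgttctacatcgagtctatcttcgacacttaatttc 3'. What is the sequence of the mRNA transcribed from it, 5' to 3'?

The mRNA has the sequence of the coding strand (reverse complement of the template) with T→U. Reverse complement of TGTTATTTACTAGAAGCATGGTGTTCTACATCGAGTCTATCTTCGACACTTAATTTC is GAAATTAAGTGTCGAAGATAGACTCGATGTAGAACACCATGCTTCTAGTAAATAACA; then T→U.

5'-GAAAUUAAGUGUCGAAGAUAGACUCGAUGUAGAACACCAUGCUUCUAGUAAAUAACA-3'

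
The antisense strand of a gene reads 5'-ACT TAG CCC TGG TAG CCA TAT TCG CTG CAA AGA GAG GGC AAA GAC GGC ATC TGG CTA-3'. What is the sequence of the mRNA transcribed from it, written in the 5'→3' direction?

5'-UAGCCAGAUGCCGUCUUUGCCCUCUCUUUGCAGCGAAUAUGGCUACCAGGGCUAAGU-3'

RNA polymerase reads the template 3'→5' and synthesizes mRNA 5'→3' by base-pairing (A→U, T→A, G↔C). The complement of the template is TGAATCGGGACCATCGGTATAAGCGACGTTTCTCTCCCGTTTCTGCCGTAGACCGAT; antiparallel, so 5'→3' the coding strand is TAGCCAGATGCCGTCTTTGCCCTCTCTTTGCAGCGAATATGGCTACCAGGGCTAAGT. Replace T with U for the mRNA.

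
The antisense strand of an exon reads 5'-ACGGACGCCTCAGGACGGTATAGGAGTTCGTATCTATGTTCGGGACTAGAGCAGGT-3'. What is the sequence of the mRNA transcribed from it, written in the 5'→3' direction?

RNA polymerase reads the template 3'→5' and synthesizes mRNA 5'→3' by base-pairing (A→U, T→A, G↔C). The complement of the template is TGCCTGCGGAGTCCTGCCATATCCTCAAGCATAGATACAAGCCCTGATCTCGTCCA; antiparallel, so 5'→3' the coding strand is ACCTGCTCTAGTCCCGAACATAGATACGAACTCCTATACCGTCCTGAGGCGTCCGT. Replace T with U for the mRNA.

5'-ACCUGCUCUAGUCCCGAACAUAGAUACGAACUCCUAUACCGUCCUGAGGCGUCCGU-3'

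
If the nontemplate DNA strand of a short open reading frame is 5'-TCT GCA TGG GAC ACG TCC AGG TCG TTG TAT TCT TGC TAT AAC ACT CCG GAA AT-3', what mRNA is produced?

5'-UCUGCAUGGGACACGUCCAGGUCGUUGUAUUCUUGCUAUAACACUCCGGAAAU-3'

The mRNA is synthesized from the template strand, so it matches the coding strand with T replaced by U.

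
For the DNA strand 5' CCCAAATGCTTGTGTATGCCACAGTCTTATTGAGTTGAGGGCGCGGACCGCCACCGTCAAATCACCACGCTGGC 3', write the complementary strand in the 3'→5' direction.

Base-pairing A↔T, G↔C gives the complement. The complementary strand is antiparallel, so paired with a 5'→3' strand it runs 3'→5'.

3'-GGGTTTACGAACACATACGGTGTCAGAATAACTCAACTCCCGCGCCTGGCGGTGGCAGTTTAGTGGTGCGACCG-5'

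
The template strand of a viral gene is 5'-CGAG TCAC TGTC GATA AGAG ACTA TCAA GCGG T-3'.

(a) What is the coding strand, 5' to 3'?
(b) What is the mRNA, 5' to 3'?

(a) The coding strand is the reverse complement of the template: complement GCTCAGTGACAGCTATTCTCTGATAGTTCGCCA, then reverse.
(b) mRNA has the coding-strand sequence with T→U.

(a) 5'-ACCGCTTGATAGTCTCTTATCGACAGTGACTCG-3'
(b) 5'-ACCGCUUGAUAGUCUCUUAUCGACAGUGACUCG-3'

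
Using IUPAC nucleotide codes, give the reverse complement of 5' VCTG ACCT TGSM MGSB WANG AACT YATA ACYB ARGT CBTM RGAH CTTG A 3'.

Standard pairs A↔T, G↔C; ambiguity codes pair R↔Y, M↔K, W↔W, S↔S, B↔V, H↔D, N↔N. Complement (BGACTGGAACSKKCSVWTNCTTGARTATTGRVTYCAGVAKYCTDGAACT), then reverse for 5'→3'.

5'-TCAAGDTCYKAVGACYTVRGTTATRAGTTCNTWVSCKKSCAAGGTCAGB-3'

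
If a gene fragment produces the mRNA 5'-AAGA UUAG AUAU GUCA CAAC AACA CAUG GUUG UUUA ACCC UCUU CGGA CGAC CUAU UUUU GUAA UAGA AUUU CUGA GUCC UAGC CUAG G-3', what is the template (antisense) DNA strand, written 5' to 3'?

Replace U with T to get the coding DNA strand: AAGATTAGATATGTCACAACAACACATGGTTGTTTAACCCTCTTCGGACGACCTATTTTTGTAATAGAATTTCTGAGTCCTAGCCTAGG. The template strand is its reverse complement (complement TTCTAATCTATACAGTGTTGTTGTGTACCAACAAATTGGGAGAAGCCTGCTGGATAAAAACATTATCTTAAAGACTCAGGATCGGATCC, then reverse).

5'-CCTAGGCTAGGACTCAGAAATTCTATTACAAAAATAGGTCGTCCGAAGAGGGTTAAACAACCATGTGTTGTTGTGACATATCTAATCTT-3'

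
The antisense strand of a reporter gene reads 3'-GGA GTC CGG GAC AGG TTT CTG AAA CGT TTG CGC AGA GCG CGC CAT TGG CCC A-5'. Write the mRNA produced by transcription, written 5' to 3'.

5′-CCUCAGGCCCUGUCCAAAGACUUUGCAAACGCGUCUCGCGCGGUAACCGGGU-3′

Reading the template 3'→5' as shown, RNA polymerase pairs each base (A→U, T→A, G↔C) to build mRNA 5'→3' directly.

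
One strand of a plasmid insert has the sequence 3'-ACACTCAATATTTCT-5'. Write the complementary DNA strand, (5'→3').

5'-TGTGAGTTATAAAGA-3'

The strand is given 3'→5', so its complement runs 5'→3' in the same left-to-right order: pair each base A↔T, G↔C.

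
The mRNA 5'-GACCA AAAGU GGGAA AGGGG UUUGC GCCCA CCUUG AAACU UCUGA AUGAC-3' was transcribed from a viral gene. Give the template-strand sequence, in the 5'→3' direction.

Replace U with T to get the coding DNA strand: GACCAAAAGTGGGAAAGGGGTTTGCGCCCACCTTGAAACTTCTGAATGAC. The template strand is its reverse complement (complement CTGGTTTTCACCCTTTCCCCAAACGCGGGTGGAACTTTGAAGACTTACTG, then reverse).

5'-GTCATTCAGAAGTTTCAAGGTGGGCGCAAACCCCTTTCCCACTTTTGGTC-3'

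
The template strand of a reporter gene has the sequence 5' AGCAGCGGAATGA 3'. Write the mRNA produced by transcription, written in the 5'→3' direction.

The mRNA has the sequence of the coding strand (reverse complement of the template) with T→U. Reverse complement of AGCAGCGGAATGA is TCATTCCGCTGCT; then T→U.

5′-UCAUUCCGCUGCU-3′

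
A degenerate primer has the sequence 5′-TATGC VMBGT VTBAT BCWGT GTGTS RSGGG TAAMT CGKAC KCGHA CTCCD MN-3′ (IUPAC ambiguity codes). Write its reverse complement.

5'-NKHGGAGTDCGMGTMCGAKTTACCCSYSACACACWGVATVABACVKBGCATA-3'

Standard pairs A↔T, G↔C; ambiguity codes pair R↔Y, M↔K, W↔W, S↔S, B↔V, D↔H, N↔N. Complement (ATACGBKVCABAVTAVGWCACACASYSCCCATTKAGCMTGMGCDTGAGGHKN), then reverse for 5'→3'.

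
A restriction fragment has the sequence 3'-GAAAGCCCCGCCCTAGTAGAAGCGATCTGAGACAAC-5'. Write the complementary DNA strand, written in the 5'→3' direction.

The strand is given 3'→5', so its complement runs 5'→3' in the same left-to-right order: pair each base A↔T, G↔C.

5′-CTTTCGGGGCGGGATCATCTTCGCTAGACTCTGTTG-3′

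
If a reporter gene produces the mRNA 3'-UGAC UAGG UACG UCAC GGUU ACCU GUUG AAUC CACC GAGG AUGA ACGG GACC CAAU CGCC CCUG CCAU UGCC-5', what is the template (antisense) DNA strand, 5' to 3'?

5'-ACTGATCCATGCAGTGCCAATGGACAACTTAGGTGGCTCCTACTTGCCCTGGGTTAGCGGGGACGGTAACGG-3'

Written 5'→3' the mRNA is CCGUUACCGUCCCCGCUAACCCAGGGCAAGUAGGAGCCACCUAAGUUGUCCAUUGGCACUGCAUGGAUCAGU, so the coding DNA strand is CCGTTACCGTCCCCGCTAACCCAGGGCAAGTAGGAGCCACCTAAGTTGTCCATTGGCACTGCATGGATCAGT. The template is its reverse complement.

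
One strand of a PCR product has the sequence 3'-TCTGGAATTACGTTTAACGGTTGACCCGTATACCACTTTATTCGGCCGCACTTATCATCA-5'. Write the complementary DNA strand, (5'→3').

5′-AGACCTTAATGCAAATTGCCAACTGGGCATATGGTGAAATAAGCCGGCGTGAATAGTAGT-3′

The strand is given 3'→5', so its complement runs 5'→3' in the same left-to-right order: pair each base A↔T, G↔C.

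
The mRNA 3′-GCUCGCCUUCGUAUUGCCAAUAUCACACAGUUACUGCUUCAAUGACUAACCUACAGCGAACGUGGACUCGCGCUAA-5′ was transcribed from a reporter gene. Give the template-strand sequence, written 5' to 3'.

Written 5'→3' the mRNA is AAUCGCGCUCAGGUGCAAGCGACAUCCAAUCAGUAACUUCGUCAUUGACACACUAUAACCGUUAUGCUUCCGCUCG, so the coding DNA strand is AATCGCGCTCAGGTGCAAGCGACATCCAATCAGTAACTTCGTCATTGACACACTATAACCGTTATGCTTCCGCTCG. The template is its reverse complement.

5'-CGAGCGGAAGCATAACGGTTATAGTGTGTCAATGACGAAGTTACTGATTGGATGTCGCTTGCACCTGAGCGCGATT-3'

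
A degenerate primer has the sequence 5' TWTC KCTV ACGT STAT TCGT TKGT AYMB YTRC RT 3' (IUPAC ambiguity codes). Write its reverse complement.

5'-AYGYARVKRTACMAACGAATASACGTBAGMGAWA-3'

Standard pairs A↔T, G↔C; ambiguity codes pair R↔Y, M↔K, W↔W, S↔S, B↔V. Complement (AWAGMGABTGCASATAAGCAAMCATRKVRAYGYA), then reverse for 5'→3'.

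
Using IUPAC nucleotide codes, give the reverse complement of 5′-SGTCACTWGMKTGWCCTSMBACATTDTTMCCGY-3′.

Standard pairs A↔T, G↔C; ambiguity codes pair Y↔R, M↔K, W↔W, S↔S, B↔V, D↔H. Complement (SCAGTGAWCKMACWGGASKVTGTAAHAAKGGCR), then reverse for 5'→3'.

5'-RCGGKAAHAATGTVKSAGGWCAMKCWAGTGACS-3'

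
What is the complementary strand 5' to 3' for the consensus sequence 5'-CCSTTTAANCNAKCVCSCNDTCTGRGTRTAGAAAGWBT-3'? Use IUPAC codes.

5'-AVWCTTTCTAYACYCAGAHNGSGBGMTNGNTTAAASGG-3'

Standard pairs A↔T, G↔C; ambiguity codes pair R↔Y, K↔M, W↔W, S↔S, B↔V, D↔H, N↔N. Complement (GGSAAATTNGNTMGBGSGNHAGACYCAYATCTTTCWVA), then reverse for 5'→3'.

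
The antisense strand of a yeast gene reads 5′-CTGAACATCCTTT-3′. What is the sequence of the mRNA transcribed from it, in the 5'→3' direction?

RNA polymerase reads the template 3'→5' and synthesizes mRNA 5'→3' by base-pairing (A→U, T→A, G↔C). The complement of the template is GACTTGTAGGAAA; antiparallel, so 5'→3' the coding strand is AAAGGATGTTCAG. Replace T with U for the mRNA.

5'-AAAGGAUGUUCAG-3'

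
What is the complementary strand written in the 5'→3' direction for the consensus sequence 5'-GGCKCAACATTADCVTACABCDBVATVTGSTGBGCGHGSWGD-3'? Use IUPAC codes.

5'-HCWSCDCGCVCASCABATBVHGVTGTABGHTAATGTTGMGCC-3'

Standard pairs A↔T, G↔C; ambiguity codes pair K↔M, W↔W, S↔S, B↔V, D↔H. Complement (CCGMGTTGTAATHGBATGTVGHVBTABACSACVCGCDCSWCH), then reverse for 5'→3'.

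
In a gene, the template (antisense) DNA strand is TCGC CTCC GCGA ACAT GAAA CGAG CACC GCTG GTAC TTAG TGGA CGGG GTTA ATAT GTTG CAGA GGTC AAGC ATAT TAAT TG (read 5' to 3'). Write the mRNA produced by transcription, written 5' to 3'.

5'-CAAUUAAUAUGCUUGACCUCUGCAACAUAUUAACCCCGUCCACUAAGUACCAGCGGUGCUCGUUUCAUGUUCGCGGAGGCGA-3'

The mRNA has the sequence of the coding strand (reverse complement of the template) with T→U. Reverse complement of TCGCCTCCGCGAACATGAAACGAGCACCGCTGGTACTTAGTGGACGGGGTTAATATGTTGCAGAGGTCAAGCATATTAATTG is CAATTAATATGCTTGACCTCTGCAACATATTAACCCCGTCCACTAAGTACCAGCGGTGCTCGTTTCATGTTCGCGGAGGCGA; then T→U.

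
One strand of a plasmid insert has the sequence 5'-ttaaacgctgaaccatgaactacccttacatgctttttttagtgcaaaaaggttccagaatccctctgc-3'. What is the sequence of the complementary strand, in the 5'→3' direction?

Pairing A↔T and G↔C gives AATTTGCGACTTGGTACTTGATGGGAATGTACGAAAAAAATCACGTTTTTCCAAGGTCTTAGGGAGACG, running 3'→5'. Reverse for the 5'→3' convention.

5'-GCAGAGGGATTCTGGAACCTTTTTGCACTAAAAAAAGCATGTAAGGGTAGTTCATGGTTCAGCGTTTAA-3'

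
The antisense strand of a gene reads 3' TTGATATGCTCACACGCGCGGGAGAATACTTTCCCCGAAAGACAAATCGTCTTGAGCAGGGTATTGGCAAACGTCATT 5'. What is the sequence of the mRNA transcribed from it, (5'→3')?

5'-AACUAUACGAGUGUGCGCGCCCUCUUAUGAAAGGGGCUUUCUGUUUAGCAGAACUCGUCCCAUAACCGUUUGCAGUAA-3'

Reading the template 3'→5' as shown, RNA polymerase pairs each base (A→U, T→A, G↔C) to build mRNA 5'→3' directly.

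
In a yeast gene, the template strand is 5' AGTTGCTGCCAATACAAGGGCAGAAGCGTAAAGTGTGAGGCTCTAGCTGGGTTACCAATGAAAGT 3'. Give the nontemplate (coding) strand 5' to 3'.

The coding strand is complementary and antiparallel to the template: take the complement (A↔T, G↔C) and reverse.

5'-ACTTTCATTGGTAACCCAGCTAGAGCCTCACACTTTACGCTTCTGCCCTTGTATTGGCAGCAACT-3'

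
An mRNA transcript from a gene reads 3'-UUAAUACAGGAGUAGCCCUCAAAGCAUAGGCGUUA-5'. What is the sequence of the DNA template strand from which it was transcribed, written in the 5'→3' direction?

Written 5'→3' the mRNA is AUUGCGGAUACGAAACUCCCGAUGAGGACAUAAUU, so the coding DNA strand is ATTGCGGATACGAAACTCCCGATGAGGACATAATT. The template is its reverse complement.

5'-AATTATGTCCTCATCGGGAGTTTCGTATCCGCAAT-3'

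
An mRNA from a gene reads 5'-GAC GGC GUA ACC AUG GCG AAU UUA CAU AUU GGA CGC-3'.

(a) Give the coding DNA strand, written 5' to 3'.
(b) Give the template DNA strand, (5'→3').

(a) The coding strand matches the mRNA with U→T.
(b) The template strand is the reverse complement of the coding strand.

(a) 5'-GACGGCGTAACCATGGCGAATTTACATATTGGACGC-3'
(b) 5'-GCGTCCAATATGTAAATTCGCCATGGTTACGCCGTC-3'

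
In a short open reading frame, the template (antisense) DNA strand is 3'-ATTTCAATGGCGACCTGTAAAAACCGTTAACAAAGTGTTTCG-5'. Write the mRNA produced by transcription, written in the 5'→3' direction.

5'-UAAAGUUACCGCUGGACAUUUUUGGCAAUUGUUUCACAAAGC-3'

Reading the template 3'→5' as shown, RNA polymerase pairs each base (A→U, T→A, G↔C) to build mRNA 5'→3' directly.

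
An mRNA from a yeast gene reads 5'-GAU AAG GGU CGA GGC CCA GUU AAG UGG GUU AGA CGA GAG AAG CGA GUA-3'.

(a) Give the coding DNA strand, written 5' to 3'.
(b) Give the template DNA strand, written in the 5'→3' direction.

(a) The coding strand matches the mRNA with U→T.
(b) The template strand is the reverse complement of the coding strand.

(a) 5'-GATAAGGGTCGAGGCCCAGTTAAGTGGGTTAGACGAGAGAAGCGAGTA-3'
(b) 5'-TACTCGCTTCTCTCGTCTAACCCACTTAACTGGGCCTCGACCCTTATC-3'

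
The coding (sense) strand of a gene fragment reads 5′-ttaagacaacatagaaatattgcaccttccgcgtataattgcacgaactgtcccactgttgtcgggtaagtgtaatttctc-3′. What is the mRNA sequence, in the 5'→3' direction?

5'-UUAAGACAACAUAGAAAUAUUGCACCUUCCGCGUAUAAUUGCACGAACUGUCCCACUGUUGUCGGGUAAGUGUAAUUUCUC-3'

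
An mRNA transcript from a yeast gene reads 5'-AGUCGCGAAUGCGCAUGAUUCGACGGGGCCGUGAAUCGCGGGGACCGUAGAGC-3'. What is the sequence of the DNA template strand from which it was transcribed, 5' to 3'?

5'-GCTCTACGGTCCCCGCGATTCACGGCCCCGTCGAATCATGCGCATTCGCGACT-3'

Replace U with T to get the coding DNA strand: AGTCGCGAATGCGCATGATTCGACGGGGCCGTGAATCGCGGGGACCGTAGAGC. The template strand is its reverse complement (complement TCAGCGCTTACGCGTACTAAGCTGCCCCGGCACTTAGCGCCCCTGGCATCTCG, then reverse).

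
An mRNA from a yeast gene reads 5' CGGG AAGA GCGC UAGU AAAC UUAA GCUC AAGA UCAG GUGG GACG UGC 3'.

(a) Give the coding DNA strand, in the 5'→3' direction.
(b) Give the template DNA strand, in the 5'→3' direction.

(a) 5'-CGGGAAGAGCGCTAGTAAACTTAAGCTCAAGATCAGGTGGGACGTGC-3'
(b) 5′-GCACGTCCCACCTGATCTTGAGCTTAAGTTTACTAGCGCTCTTCCCG-3′

(a) The coding strand matches the mRNA with U→T.
(b) The template strand is the reverse complement of the coding strand.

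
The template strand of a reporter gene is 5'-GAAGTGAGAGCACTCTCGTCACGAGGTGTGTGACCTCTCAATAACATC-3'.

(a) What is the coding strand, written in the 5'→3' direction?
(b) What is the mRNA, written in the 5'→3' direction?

(a) The coding strand is the reverse complement of the template: complement CTTCACTCTCGTGAGAGCAGTGCTCCACACACTGGAGAGTTATTGTAG, then reverse.
(b) mRNA has the coding-strand sequence with T→U.

(a) 5'-GATGTTATTGAGAGGTCACACACCTCGTGACGAGAGTGCTCTCACTTC-3'
(b) 5'-GAUGUUAUUGAGAGGUCACACACCUCGUGACGAGAGUGCUCUCACUUC-3'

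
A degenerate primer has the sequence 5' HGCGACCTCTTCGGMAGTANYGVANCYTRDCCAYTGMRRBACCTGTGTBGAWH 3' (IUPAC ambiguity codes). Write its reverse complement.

5'-DWTCVACACAGGTVYYKCARTGGHYARGNTBCRNTACTKCCGAAGAGGTCGCD-3'

Standard pairs A↔T, G↔C; ambiguity codes pair R↔Y, M↔K, W↔W, B↔V, D↔H, N↔N. Complement (DCGCTGGAGAAGCCKTCATNRCBTNGRAYHGGTRACKYYVTGGACACAVCTWD), then reverse for 5'→3'.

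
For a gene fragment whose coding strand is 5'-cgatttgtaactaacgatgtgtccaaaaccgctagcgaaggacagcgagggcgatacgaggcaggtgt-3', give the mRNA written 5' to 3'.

The mRNA is synthesized from the template strand, so it matches the coding strand with T replaced by U.

5′-CGAUUUGUAACUAACGAUGUGUCCAAAACCGCUAGCGAAGGACAGCGAGGGCGAUACGAGGCAGGUGU-3′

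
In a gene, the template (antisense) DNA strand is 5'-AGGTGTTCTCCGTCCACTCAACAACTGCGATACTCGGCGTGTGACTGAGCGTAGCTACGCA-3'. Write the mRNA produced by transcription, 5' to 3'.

5'-UGCGUAGCUACGCUCAGUCACACGCCGAGUAUCGCAGUUGUUGAGUGGACGGAGAACACCU-3'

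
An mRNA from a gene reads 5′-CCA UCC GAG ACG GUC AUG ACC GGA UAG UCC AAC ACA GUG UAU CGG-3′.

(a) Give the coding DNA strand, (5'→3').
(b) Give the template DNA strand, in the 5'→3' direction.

(a) 5'-CCATCCGAGACGGTCATGACCGGATAGTCCAACACAGTGTATCGG-3'
(b) 5'-CCGATACACTGTGTTGGACTATCCGGTCATGACCGTCTCGGATGG-3'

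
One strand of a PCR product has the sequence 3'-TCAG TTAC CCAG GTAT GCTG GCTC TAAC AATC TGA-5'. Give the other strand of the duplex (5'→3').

The strand is given 3'→5', so its complement runs 5'→3' in the same left-to-right order: pair each base A↔T, G↔C.

5'-AGTCAATGGGTCCATACGACCGAGATTGTTAGACT-3'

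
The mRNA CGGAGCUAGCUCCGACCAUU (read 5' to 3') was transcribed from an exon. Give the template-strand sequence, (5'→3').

5'-AATGGTCGGAGCTAGCTCCG-3'

Replace U with T to get the coding DNA strand: CGGAGCTAGCTCCGACCATT. The template strand is its reverse complement (complement GCCTCGATCGAGGCTGGTAA, then reverse).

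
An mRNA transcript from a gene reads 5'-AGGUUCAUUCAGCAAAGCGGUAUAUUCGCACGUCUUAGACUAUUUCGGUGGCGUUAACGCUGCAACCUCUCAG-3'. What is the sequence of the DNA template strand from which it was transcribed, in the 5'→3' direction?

Replace U with T to get the coding DNA strand: AGGTTCATTCAGCAAAGCGGTATATTCGCACGTCTTAGACTATTTCGGTGGCGTTAACGCTGCAACCTCTCAG. The template strand is its reverse complement (complement TCCAAGTAAGTCGTTTCGCCATATAAGCGTGCAGAATCTGATAAAGCCACCGCAATTGCGACGTTGGAGAGTC, then reverse).

5'-CTGAGAGGTTGCAGCGTTAACGCCACCGAAATAGTCTAAGACGTGCGAATATACCGCTTTGCTGAATGAACCT-3'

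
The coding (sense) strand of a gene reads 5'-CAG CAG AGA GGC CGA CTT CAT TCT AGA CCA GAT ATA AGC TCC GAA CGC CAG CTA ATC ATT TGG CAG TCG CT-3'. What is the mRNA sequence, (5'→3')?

5'-CAGCAGAGAGGCCGACUUCAUUCUAGACCAGAUAUAAGCUCCGAACGCCAGCUAAUCAUUUGGCAGUCGCU-3'

The mRNA is synthesized from the template strand, so it matches the coding strand with T replaced by U.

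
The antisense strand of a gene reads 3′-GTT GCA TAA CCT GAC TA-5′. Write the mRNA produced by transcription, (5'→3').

5'-CAACGUAUUGGACUGAU-3'

Reading the template 3'→5' as shown, RNA polymerase pairs each base (A→U, T→A, G↔C) to build mRNA 5'→3' directly.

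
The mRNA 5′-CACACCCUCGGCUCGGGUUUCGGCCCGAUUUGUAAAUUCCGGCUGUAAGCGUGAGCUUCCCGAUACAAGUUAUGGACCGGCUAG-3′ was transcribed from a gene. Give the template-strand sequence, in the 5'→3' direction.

5'-CTAGCCGGTCCATAACTTGTATCGGGAAGCTCACGCTTACAGCCGGAATTTACAAATCGGGCCGAAACCCGAGCCGAGGGTGTG-3'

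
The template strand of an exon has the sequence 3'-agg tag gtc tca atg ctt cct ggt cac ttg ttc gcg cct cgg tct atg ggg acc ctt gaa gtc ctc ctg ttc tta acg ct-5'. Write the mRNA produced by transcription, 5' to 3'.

5'-UCCAUCCAGAGUUACGAAGGACCAGUGAACAAGCGCGGAGCCAGAUACCCCUGGGAACUUCAGGAGGACAAGAAUUGCGA-3'

Reading the template 3'→5' as shown, RNA polymerase pairs each base (A→U, T→A, G↔C) to build mRNA 5'→3' directly.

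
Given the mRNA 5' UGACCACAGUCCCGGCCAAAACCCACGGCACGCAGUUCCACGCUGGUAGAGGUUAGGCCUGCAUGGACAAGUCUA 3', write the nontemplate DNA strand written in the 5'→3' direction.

The coding DNA strand has the same 5'→3' sequence as the mRNA with U replaced by T.

5'-TGACCACAGTCCCGGCCAAAACCCACGGCACGCAGTTCCACGCTGGTAGAGGTTAGGCCTGCATGGACAAGTCTA-3'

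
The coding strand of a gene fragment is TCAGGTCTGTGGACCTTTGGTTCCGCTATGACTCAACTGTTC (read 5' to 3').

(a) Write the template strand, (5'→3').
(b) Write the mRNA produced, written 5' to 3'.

(a) The template strand is the reverse complement of the coding strand: complement AGTCCAGACACCTGGAAACCAAGGCGATACTGAGTTGACAAG, then reverse.
(b) mRNA matches the coding strand with T→U.

(a) 5'-GAACAGTTGAGTCATAGCGGAACCAAAGGTCCACAGACCTGA-3'
(b) 5'-UCAGGUCUGUGGACCUUUGGUUCCGCUAUGACUCAACUGUUC-3'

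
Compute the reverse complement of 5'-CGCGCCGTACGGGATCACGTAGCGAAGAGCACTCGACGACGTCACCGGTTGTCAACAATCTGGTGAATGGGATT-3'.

Reading the sequence 3'→5' and pairing each base (A↔T, G↔C) gives the reverse complement directly.

5'-AATCCCATTCACCAGATTGTTGACAACCGGTGACGTCGTCGAGTGCTCTTCGCTACGTGATCCCGTACGGCGCG-3'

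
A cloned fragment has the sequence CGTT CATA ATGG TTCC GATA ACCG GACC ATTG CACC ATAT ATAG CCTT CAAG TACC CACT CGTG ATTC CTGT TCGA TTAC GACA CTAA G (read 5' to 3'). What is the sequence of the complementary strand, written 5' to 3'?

5'-CTTAGTGTCGTAATCGAACAGGAATCACGAGTGGGTACTTGAAGGCTATATATGGTGCAATGGTCCGGTTATCGGAACCATTATGAACG-3'

Pairing A↔T and G↔C gives GCAAGTATTACCAAGGCTATTGGCCTGGTAACGTGGTATATATCGGAAGTTCATGGGTGAGCACTAAGGACAAGCTAATGCTGTGATTC, running 3'→5'. Reverse for the 5'→3' convention.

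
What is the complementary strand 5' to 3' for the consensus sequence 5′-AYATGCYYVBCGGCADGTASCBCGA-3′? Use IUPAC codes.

5'-TCGVGSTACHTGCCGVBRRGCATRT-3'

Standard pairs A↔T, G↔C; ambiguity codes pair Y↔R, S↔S, B↔V, D↔H. Complement (TRTACGRRBVGCCGTHCATSGVGCT), then reverse for 5'→3'.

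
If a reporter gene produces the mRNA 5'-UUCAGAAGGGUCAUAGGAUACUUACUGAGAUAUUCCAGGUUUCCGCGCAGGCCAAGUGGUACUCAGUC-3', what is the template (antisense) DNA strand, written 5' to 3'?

5'-GACTGAGTACCACTTGGCCTGCGCGGAAACCTGGAATATCTCAGTAAGTATCCTATGACCCTTCTGAA-3'

Replace U with T to get the coding DNA strand: TTCAGAAGGGTCATAGGATACTTACTGAGATATTCCAGGTTTCCGCGCAGGCCAAGTGGTACTCAGTC. The template strand is its reverse complement (complement AAGTCTTCCCAGTATCCTATGAATGACTCTATAAGGTCCAAAGGCGCGTCCGGTTCACCATGAGTCAG, then reverse).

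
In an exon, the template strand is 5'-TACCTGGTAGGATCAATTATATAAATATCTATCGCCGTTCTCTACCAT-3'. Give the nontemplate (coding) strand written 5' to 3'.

The coding strand is complementary and antiparallel to the template: take the complement (A↔T, G↔C) and reverse.

5'-ATGGTAGAGAACGGCGATAGATATTTATATAATTGATCCTACCAGGTA-3'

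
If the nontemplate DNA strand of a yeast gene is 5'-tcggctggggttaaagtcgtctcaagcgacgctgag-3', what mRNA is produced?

mRNA has the coding-strand sequence with U in place of T.

5'-UCGGCUGGGGUUAAAGUCGUCUCAAGCGACGCUGAG-3'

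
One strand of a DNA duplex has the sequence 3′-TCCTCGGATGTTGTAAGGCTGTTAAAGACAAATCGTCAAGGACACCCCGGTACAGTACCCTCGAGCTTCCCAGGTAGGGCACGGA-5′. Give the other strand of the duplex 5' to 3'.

The strand is given 3'→5', so its complement runs 5'→3' in the same left-to-right order: pair each base A↔T, G↔C.

5′-AGGAGCCTACAACATTCCGACAATTTCTGTTTAGCAGTTCCTGTGGGGCCATGTCATGGGAGCTCGAAGGGTCCATCCCGTGCCT-3′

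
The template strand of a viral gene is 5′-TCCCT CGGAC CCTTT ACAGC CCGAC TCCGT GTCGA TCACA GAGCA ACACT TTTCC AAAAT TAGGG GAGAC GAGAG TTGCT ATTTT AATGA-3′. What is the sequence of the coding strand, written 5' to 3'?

5′-TCATTAAAATAGCAACTCTCGTCTCCCCTAATTTTGGAAAAGTGTTGCTCTGTGATCGACACGGAGTCGGGCTGTAAAGGGTCCGAGGGA-3′

The coding strand is complementary and antiparallel to the template: take the complement (A↔T, G↔C) and reverse.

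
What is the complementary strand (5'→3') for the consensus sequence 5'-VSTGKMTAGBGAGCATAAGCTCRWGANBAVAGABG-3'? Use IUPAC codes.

Standard pairs A↔T, G↔C; ambiguity codes pair R↔Y, M↔K, W↔W, S↔S, B↔V, N↔N. Complement (BSACMKATCVCTCGTATTCGAGYWCTNVTBTCTVC), then reverse for 5'→3'.

5'-CVTCTBTVNTCWYGAGCTTATGCTCVCTAKMCASB-3'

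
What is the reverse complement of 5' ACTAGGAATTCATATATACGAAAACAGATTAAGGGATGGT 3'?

Complement each base (A↔T, G↔C): TGATCCTTAAGTATATATGCTTTTGTCTAATTCCCTACCA. Then reverse.

5'-ACCATCCCTTAATCTGTTTTCGTATATATGAATTCCTAGT-3'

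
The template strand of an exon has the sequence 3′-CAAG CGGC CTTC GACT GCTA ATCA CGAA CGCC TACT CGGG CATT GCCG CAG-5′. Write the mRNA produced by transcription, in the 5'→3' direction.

5′-GUUCGCCGGAAGCUGACGAUUAGUGCUUGCGGAUGAGCCCGUAACGGCGUC-3′

Reading the template 3'→5' as shown, RNA polymerase pairs each base (A→U, T→A, G↔C) to build mRNA 5'→3' directly.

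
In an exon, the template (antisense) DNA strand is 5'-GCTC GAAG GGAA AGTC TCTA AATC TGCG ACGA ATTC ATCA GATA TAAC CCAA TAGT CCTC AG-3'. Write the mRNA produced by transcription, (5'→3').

5'-CUGAGGACUAUUGGGUUAUAUCUGAUGAAUUCGUCGCAGAUUUAGAGACUUUCCCUUCGAGC-3'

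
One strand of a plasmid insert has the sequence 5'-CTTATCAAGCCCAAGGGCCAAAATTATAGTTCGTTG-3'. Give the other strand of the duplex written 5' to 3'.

5'-CAACGAACTATAATTTTGGCCCTTGGGCTTGATAAG-3'

The complement of CTTATCAAGCCCAAGGGCCAAAATTATAGTTCGTTG is GAATAGTTCGGGTTCCCGGTTTTAATATCAAGCAAC (A↔T, G↔C). DNA strands are antiparallel, so the complementary strand runs 3'→5'; reversing gives the 5'→3' form.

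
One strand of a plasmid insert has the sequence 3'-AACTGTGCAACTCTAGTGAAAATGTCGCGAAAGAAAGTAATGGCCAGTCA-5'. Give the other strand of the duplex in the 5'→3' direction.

The strand is given 3'→5', so its complement runs 5'→3' in the same left-to-right order: pair each base A↔T, G↔C.

5'-TTGACACGTTGAGATCACTTTTACAGCGCTTTCTTTCATTACCGGTCAGT-3'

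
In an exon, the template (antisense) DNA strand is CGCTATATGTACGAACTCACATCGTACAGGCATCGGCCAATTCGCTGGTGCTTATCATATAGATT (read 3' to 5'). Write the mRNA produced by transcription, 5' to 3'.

5'-GCGAUAUACAUGCUUGAGUGUAGCAUGUCCGUAGCCGGUUAAGCGACCACGAAUAGUAUAUCUAA-3'

Reading the template 3'→5' as shown, RNA polymerase pairs each base (A→U, T→A, G↔C) to build mRNA 5'→3' directly.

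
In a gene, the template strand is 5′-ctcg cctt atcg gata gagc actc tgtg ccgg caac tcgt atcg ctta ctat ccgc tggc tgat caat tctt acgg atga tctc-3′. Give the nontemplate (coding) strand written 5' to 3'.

5'-GAGATCATCCGTAAGAATTGATCAGCCAGCGGATAGTAAGCGATACGAGTTGCCGGCACAGAGTGCTCTATCCGATAAGGCGAG-3'

The coding strand is complementary and antiparallel to the template: take the complement (A↔T, G↔C) and reverse.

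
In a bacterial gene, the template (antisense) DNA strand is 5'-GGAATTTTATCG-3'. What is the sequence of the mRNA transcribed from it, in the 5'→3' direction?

RNA polymerase reads the template 3'→5' and synthesizes mRNA 5'→3' by base-pairing (A→U, T→A, G↔C). The complement of the template is CCTTAAAATAGC; antiparallel, so 5'→3' the coding strand is CGATAAAATTCC. Replace T with U for the mRNA.

5'-CGAUAAAAUUCC-3'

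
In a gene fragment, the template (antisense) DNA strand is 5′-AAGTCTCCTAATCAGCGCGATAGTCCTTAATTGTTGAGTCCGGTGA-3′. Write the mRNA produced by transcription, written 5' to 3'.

RNA polymerase reads the template 3'→5' and synthesizes mRNA 5'→3' by base-pairing (A→U, T→A, G↔C). The complement of the template is TTCAGAGGATTAGTCGCGCTATCAGGAATTAACAACTCAGGCCACT; antiparallel, so 5'→3' the coding strand is TCACCGGACTCAACAATTAAGGACTATCGCGCTGATTAGGAGACTT. Replace T with U for the mRNA.

5'-UCACCGGACUCAACAAUUAAGGACUAUCGCGCUGAUUAGGAGACUU-3'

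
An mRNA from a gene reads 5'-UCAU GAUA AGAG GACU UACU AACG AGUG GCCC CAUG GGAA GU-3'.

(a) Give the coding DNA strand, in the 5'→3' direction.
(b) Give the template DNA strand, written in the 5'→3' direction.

(a) 5'-TCATGATAAGAGGACTTACTAACGAGTGGCCCCATGGGAAGT-3'
(b) 5'-ACTTCCCATGGGGCCACTCGTTAGTAAGTCCTCTTATCATGA-3'

(a) The coding strand matches the mRNA with U→T.
(b) The template strand is the reverse complement of the coding strand.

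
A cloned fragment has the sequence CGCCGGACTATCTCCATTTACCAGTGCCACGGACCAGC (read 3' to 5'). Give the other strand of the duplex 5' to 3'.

5'-GCGGCCTGATAGAGGTAAATGGTCACGGTGCCTGGTCG-3'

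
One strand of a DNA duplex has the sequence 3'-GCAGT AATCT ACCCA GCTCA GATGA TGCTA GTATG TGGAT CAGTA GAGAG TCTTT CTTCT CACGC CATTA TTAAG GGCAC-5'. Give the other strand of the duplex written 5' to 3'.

5'-CGTCATTAGATGGGTCGAGTCTACTACGATCATACACCTAGTCATCTCTCAGAAAGAAGAGTGCGGTAATAATTCCCGTG-3'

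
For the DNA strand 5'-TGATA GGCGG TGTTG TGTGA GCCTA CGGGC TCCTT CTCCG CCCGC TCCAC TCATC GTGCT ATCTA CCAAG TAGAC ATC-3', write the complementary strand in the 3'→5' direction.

Base-pairing A↔T, G↔C gives the complement. The complementary strand is antiparallel, so paired with a 5'→3' strand it runs 3'→5'.

3′-ACTATCCGCCACAACACACTCGGATGCCCGAGGAAGAGGCGGGCGAGGTGAGTAGCACGATAGATGGTTCATCTGTAG-5′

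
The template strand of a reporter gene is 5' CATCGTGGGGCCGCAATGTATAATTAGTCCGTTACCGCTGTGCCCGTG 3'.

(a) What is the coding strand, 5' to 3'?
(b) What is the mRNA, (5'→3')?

(a) The coding strand is the reverse complement of the template: complement GTAGCACCCCGGCGTTACATATTAATCAGGCAATGGCGACACGGGCAC, then reverse.
(b) mRNA has the coding-strand sequence with T→U.

(a) 5'-CACGGGCACAGCGGTAACGGACTAATTATACATTGCGGCCCCACGATG-3'
(b) 5'-CACGGGCACAGCGGUAACGGACUAAUUAUACAUUGCGGCCCCACGAUG-3'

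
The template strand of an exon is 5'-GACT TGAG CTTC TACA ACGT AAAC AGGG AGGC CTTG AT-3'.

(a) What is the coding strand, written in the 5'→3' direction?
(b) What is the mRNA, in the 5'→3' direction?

(a) The coding strand is the reverse complement of the template: complement CTGAACTCGAAGATGTTGCATTTGTCCCTCCGGAACTA, then reverse.
(b) mRNA has the coding-strand sequence with T→U.

(a) 5'-ATCAAGGCCTCCCTGTTTACGTTGTAGAAGCTCAAGTC-3'
(b) 5′-AUCAAGGCCUCCCUGUUUACGUUGUAGAAGCUCAAGUC-3′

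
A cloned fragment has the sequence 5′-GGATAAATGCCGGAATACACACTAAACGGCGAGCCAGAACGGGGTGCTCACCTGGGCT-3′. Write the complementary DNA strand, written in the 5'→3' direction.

5′-AGCCCAGGTGAGCACCCCGTTCTGGCTCGCCGTTTAGTGTGTATTCCGGCATTTATCC-3′

Pairing A↔T and G↔C gives CCTATTTACGGCCTTATGTGTGATTTGCCGCTCGGTCTTGCCCCACGAGTGGACCCGA, running 3'→5'. Reverse for the 5'→3' convention.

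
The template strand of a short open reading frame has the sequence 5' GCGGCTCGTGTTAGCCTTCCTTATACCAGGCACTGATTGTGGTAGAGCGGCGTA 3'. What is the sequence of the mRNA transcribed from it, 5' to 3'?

5'-UACGCCGCUCUACCACAAUCAGUGCCUGGUAUAAGGAAGGCUAACACGAGCCGC-3'

The mRNA has the sequence of the coding strand (reverse complement of the template) with T→U. Reverse complement of GCGGCTCGTGTTAGCCTTCCTTATACCAGGCACTGATTGTGGTAGAGCGGCGTA is TACGCCGCTCTACCACAATCAGTGCCTGGTATAAGGAAGGCTAACACGAGCCGC; then T→U.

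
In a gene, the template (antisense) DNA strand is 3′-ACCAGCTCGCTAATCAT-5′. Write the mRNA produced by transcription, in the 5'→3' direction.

Reading the template 3'→5' as shown, RNA polymerase pairs each base (A→U, T→A, G↔C) to build mRNA 5'→3' directly.

5'-UGGUCGAGCGAUUAGUA-3'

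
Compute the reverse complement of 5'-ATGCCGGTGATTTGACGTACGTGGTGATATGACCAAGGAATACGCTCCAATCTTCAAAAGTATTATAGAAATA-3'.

Complement each base (A↔T, G↔C): TACGGCCACTAAACTGCATGCACCACTATACTGGTTCCTTATGCGAGGTTAGAAGTTTTCATAATATCTTTAT. Then reverse.

5'-TATTTCTATAATACTTTTGAAGATTGGAGCGTATTCCTTGGTCATATCACCACGTACGTCAAATCACCGGCAT-3'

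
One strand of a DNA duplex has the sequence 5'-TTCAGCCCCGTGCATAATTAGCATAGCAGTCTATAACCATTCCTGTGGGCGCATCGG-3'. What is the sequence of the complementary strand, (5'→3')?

Pairing A↔T and G↔C gives AAGTCGGGGCACGTATTAATCGTATCGTCAGATATTGGTAAGGACACCCGCGTAGCC, running 3'→5'. Reverse for the 5'→3' convention.

5'-CCGATGCGCCCACAGGAATGGTTATAGACTGCTATGCTAATTATGCACGGGGCTGAA-3'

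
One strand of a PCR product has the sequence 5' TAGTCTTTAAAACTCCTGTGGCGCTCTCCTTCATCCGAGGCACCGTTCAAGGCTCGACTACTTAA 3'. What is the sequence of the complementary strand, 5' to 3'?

5'-TTAAGTAGTCGAGCCTTGAACGGTGCCTCGGATGAAGGAGAGCGCCACAGGAGTTTTAAAGACTA-3'

Pairing A↔T and G↔C gives ATCAGAAATTTTGAGGACACCGCGAGAGGAAGTAGGCTCCGTGGCAAGTTCCGAGCTGATGAATT, running 3'→5'. Reverse for the 5'→3' convention.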